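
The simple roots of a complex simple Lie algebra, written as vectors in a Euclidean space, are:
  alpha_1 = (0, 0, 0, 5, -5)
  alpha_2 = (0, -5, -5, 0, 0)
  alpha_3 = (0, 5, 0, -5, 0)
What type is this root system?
Compute the Cartan integers a_ij = 2(alpha_i, alpha_j)/(alpha_j, alpha_j); the resulting 3x3 Cartan matrix is
[[2, 0, -1], [0, 2, -1], [-1, -1, 2]].
All simple roots have the same length, so the diagram is simply laced. The associated Dynkin diagram is a chain of 3 nodes with single edges (A_3), so the type is A_3 (the algebra sl(4)).

A3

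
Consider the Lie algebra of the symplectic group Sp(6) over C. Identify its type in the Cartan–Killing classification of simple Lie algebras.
This is sp(6), which has dimension 6(6+1)/2 = 21 and rank 6/2 = 3. In the classification of classical Lie algebras, the symplectic algebra sp(2n) has type C_n; here n = 3, so the Dynkin diagram is a chain of 3 nodes with a double edge at one end; the terminal node there is the unique long simple root (C_3). Hence the type is C_3.

type C_3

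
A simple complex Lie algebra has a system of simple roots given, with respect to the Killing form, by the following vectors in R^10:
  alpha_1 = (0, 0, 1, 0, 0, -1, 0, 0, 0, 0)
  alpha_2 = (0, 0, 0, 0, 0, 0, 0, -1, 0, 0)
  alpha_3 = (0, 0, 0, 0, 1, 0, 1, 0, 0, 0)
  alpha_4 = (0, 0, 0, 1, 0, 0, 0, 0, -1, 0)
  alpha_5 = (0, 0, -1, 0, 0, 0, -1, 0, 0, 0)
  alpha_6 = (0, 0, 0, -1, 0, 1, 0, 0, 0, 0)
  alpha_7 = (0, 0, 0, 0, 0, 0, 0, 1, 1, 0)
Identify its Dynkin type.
Compute the Cartan integers a_ij = 2(alpha_i, alpha_j)/(alpha_j, alpha_j); the resulting 7x7 Cartan matrix is
[[2, 0, 0, 0, -1, -1, 0], [0, 2, 0, 0, 0, 0, -1], [0, 0, 2, 0, -1, 0, 0], [0, 0, 0, 2, 0, -1, -1], [-1, 0, -1, 0, 2, 0, 0], [-1, 0, 0, -1, 0, 2, 0], [0, -2, 0, -1, 0, 0, 2]].
The roots have two lengths (squared-length ratio 2:1); the short ones are alpha_{2}. The associated Dynkin diagram is a chain of 7 nodes with a double edge at one end; the terminal node there is the unique short simple root (B_7), so the type is B_7 (the algebra so(15)).

B_7 (so(15))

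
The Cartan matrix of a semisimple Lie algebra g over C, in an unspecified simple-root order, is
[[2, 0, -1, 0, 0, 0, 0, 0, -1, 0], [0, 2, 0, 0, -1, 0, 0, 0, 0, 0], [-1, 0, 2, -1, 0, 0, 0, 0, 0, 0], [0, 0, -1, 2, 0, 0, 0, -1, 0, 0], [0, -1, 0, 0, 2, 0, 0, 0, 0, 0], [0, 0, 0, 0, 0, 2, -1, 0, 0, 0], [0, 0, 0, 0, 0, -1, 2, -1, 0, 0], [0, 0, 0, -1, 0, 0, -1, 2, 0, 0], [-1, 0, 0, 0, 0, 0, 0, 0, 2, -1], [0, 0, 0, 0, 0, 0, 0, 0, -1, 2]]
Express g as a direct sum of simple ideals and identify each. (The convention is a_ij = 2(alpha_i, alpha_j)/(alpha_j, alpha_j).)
A_2 + A_8

The diagram associated to this matrix has two connected components: the simple roots {alpha_2, alpha_5} form a chain of 2 nodes with single edges (A_2), and {alpha_1, alpha_3, alpha_4, alpha_6, alpha_7, alpha_8, alpha_9, alpha_10} form a chain of 8 nodes with single edges (A_8). A semisimple Lie algebra decomposes uniquely as the direct sum of simple ideals, one per connected component of its Dynkin diagram, so g ≅ A_2 ⊕ A_8 (dimension 8 + 80 = 88).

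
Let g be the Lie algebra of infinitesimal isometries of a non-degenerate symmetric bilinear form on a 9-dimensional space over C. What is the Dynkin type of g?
This is so(9) with 9 odd, which has dimension 9(9-1)/2 = 36 and rank (9-1)/2 = 4. In the classification of classical Lie algebras, the orthogonal algebra so(2n+1) in an odd number of variables has type B_n; here n = 4, so the Dynkin diagram is a chain of 4 nodes with a double edge at one end; the terminal node there is the unique short simple root (B_4). Hence the type is B_4.

B_4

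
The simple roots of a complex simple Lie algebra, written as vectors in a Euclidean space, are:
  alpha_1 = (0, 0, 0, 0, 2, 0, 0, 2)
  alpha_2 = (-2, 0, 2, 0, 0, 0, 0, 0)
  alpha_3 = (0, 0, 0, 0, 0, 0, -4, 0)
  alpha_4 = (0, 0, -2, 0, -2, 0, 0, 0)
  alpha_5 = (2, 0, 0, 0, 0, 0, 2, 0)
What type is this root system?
Compute the Cartan integers a_ij = 2(alpha_i, alpha_j)/(alpha_j, alpha_j); the resulting 5x5 Cartan matrix is
[[2, 0, 0, -1, 0], [0, 2, 0, -1, -1], [0, 0, 2, 0, -2], [-1, -1, 0, 2, 0], [0, -1, -1, 0, 2]].
The roots have two lengths (squared-length ratio 2:1); the short ones are alpha_{1,2,4,5}. The associated Dynkin diagram is a chain of 5 nodes with a double edge at one end; the terminal node there is the unique long simple root (C_5), so the type is C_5 (the algebra sp(10)).

C_5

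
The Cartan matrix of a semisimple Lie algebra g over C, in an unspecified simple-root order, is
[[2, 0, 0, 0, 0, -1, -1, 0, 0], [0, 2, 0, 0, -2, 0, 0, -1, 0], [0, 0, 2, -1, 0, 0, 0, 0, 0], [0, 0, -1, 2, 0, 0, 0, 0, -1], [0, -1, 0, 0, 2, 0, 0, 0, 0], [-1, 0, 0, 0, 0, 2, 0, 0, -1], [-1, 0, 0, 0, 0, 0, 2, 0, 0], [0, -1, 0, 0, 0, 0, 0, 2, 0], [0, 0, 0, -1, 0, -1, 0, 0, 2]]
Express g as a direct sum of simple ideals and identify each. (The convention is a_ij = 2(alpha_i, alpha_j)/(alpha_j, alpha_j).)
A6 ⊕ B3

The diagram associated to this matrix has two connected components: the simple roots {alpha_1, alpha_3, alpha_4, alpha_6, alpha_7, alpha_9} form a chain of 6 nodes with single edges (A_6), and {alpha_2, alpha_5, alpha_8} form a chain of 3 nodes with a double edge at one end; the terminal node there is the unique short simple root (B_3). A semisimple Lie algebra decomposes uniquely as the direct sum of simple ideals, one per connected component of its Dynkin diagram, so g ≅ A_6 ⊕ B_3 (dimension 48 + 21 = 69).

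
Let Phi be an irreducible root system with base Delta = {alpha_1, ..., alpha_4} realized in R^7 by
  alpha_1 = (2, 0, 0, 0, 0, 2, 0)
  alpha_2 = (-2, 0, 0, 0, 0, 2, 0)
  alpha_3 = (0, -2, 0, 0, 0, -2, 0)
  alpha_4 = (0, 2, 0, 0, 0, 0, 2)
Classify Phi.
D_4

Compute the Cartan integers a_ij = 2(alpha_i, alpha_j)/(alpha_j, alpha_j); the resulting 4x4 Cartan matrix is
[[2, 0, -1, 0], [0, 2, -1, 0], [-1, -1, 2, -1], [0, 0, -1, 2]].
All simple roots have the same length, so the diagram is simply laced. The associated Dynkin diagram is a chain of 2 nodes with a fork of two nodes at one end (D_4), so the type is D_4 (the algebra so(8)).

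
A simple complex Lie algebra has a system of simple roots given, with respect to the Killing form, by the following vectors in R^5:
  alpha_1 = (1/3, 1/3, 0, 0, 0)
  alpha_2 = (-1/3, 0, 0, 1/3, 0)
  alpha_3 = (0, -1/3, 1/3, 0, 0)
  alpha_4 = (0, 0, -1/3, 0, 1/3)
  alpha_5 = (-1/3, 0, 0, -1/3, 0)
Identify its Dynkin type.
Compute the Cartan integers a_ij = 2(alpha_i, alpha_j)/(alpha_j, alpha_j); the resulting 5x5 Cartan matrix is
[[2, -1, -1, 0, -1], [-1, 2, 0, 0, 0], [-1, 0, 2, -1, 0], [0, 0, -1, 2, 0], [-1, 0, 0, 0, 2]].
All simple roots have the same length, so the diagram is simply laced. The associated Dynkin diagram is a chain of 3 nodes with a fork of two nodes at one end (D_5), so the type is D_5 (the algebra so(10)).

D_5 (so(10))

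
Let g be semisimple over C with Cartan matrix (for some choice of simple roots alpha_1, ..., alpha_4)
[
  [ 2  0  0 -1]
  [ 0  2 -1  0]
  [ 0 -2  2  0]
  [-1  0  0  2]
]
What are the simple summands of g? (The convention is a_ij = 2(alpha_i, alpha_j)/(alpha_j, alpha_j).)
type A_2 + type B_2

The diagram associated to this matrix has two connected components: the simple roots {alpha_1, alpha_4} form a chain of 2 nodes with single edges (A_2), and {alpha_2, alpha_3} form a chain of 2 nodes with a double edge at one end; the terminal node there is the unique short simple root (B_2). A semisimple Lie algebra decomposes uniquely as the direct sum of simple ideals, one per connected component of its Dynkin diagram, so g ≅ A_2 ⊕ B_2 (dimension 8 + 10 = 18).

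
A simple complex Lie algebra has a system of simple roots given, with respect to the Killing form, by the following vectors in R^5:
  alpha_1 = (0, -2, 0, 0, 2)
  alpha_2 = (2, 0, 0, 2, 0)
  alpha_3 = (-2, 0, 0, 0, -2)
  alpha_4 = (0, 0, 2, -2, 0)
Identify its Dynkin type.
type A_4

Compute the Cartan integers a_ij = 2(alpha_i, alpha_j)/(alpha_j, alpha_j); the resulting 4x4 Cartan matrix is
[[2, 0, -1, 0], [0, 2, -1, -1], [-1, -1, 2, 0], [0, -1, 0, 2]].
All simple roots have the same length, so the diagram is simply laced. The associated Dynkin diagram is a chain of 4 nodes with single edges (A_4), so the type is A_4 (the algebra sl(5)).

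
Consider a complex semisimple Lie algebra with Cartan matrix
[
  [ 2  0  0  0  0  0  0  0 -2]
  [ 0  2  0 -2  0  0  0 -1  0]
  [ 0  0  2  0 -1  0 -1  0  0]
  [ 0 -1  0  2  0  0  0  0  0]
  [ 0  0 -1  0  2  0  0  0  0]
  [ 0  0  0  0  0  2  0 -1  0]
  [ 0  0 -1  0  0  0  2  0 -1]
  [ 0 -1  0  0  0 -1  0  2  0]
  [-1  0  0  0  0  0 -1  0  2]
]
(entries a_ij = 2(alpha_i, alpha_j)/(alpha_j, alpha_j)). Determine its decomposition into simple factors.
The diagram associated to this matrix has two connected components: the simple roots {alpha_2, alpha_4, alpha_6, alpha_8} form a chain of 4 nodes with a double edge at one end; the terminal node there is the unique short simple root (B_4), and {alpha_1, alpha_3, alpha_5, alpha_7, alpha_9} form a chain of 5 nodes with a double edge at one end; the terminal node there is the unique long simple root (C_5). A semisimple Lie algebra decomposes uniquely as the direct sum of simple ideals, one per connected component of its Dynkin diagram, so g ≅ B_4 ⊕ C_5 (dimension 36 + 55 = 91).

B_4 (so(9)) ⊕ C_5 (sp(10))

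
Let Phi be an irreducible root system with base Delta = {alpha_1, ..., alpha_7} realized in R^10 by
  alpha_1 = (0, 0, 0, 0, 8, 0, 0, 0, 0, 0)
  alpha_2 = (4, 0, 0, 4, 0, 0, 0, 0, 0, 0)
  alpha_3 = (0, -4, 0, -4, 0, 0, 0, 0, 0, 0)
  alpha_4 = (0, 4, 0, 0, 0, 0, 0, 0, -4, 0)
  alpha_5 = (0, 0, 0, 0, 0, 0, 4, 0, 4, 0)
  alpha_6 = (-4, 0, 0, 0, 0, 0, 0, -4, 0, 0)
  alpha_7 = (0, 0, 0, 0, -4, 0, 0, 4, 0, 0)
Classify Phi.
Compute the Cartan integers a_ij = 2(alpha_i, alpha_j)/(alpha_j, alpha_j); the resulting 7x7 Cartan matrix is
[[2, 0, 0, 0, 0, 0, -2], [0, 2, -1, 0, 0, -1, 0], [0, -1, 2, -1, 0, 0, 0], [0, 0, -1, 2, -1, 0, 0], [0, 0, 0, -1, 2, 0, 0], [0, -1, 0, 0, 0, 2, -1], [-1, 0, 0, 0, 0, -1, 2]].
The roots have two lengths (squared-length ratio 2:1); the short ones are alpha_{2,3,4,5,6,7}. The associated Dynkin diagram is a chain of 7 nodes with a double edge at one end; the terminal node there is the unique long simple root (C_7), so the type is C_7 (the algebra sp(14)).

type C_7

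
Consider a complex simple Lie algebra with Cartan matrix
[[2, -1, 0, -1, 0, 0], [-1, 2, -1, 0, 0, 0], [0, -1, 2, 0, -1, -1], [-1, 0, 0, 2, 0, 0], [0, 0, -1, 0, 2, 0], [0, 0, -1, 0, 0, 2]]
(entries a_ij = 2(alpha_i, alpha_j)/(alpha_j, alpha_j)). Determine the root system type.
The matrix has rank 6 with 2's on the diagonal. Reading the off-diagonal entries as Dynkin edges (a single edge where a_ij = a_ji = -1; a double or triple edge where a_ij * a_ji = 2 or 3), the diagram is a chain of 4 nodes with a fork of two nodes at one end (D_6). One simple-root ordering that puts it in standard form is (alpha_4, alpha_1, alpha_2, alpha_3, alpha_6, alpha_5). So the algebra is type D_6, i.e. so(12).

D_6 (so(12))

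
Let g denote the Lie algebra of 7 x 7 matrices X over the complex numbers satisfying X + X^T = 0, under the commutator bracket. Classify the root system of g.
This is so(7) with 7 odd, which has dimension 7(7-1)/2 = 21 and rank (7-1)/2 = 3. In the classification of classical Lie algebras, the orthogonal algebra so(2n+1) in an odd number of variables has type B_n; here n = 3, so the Dynkin diagram is a chain of 3 nodes with a double edge at one end; the terminal node there is the unique short simple root (B_3). Hence the type is B_3.

B_3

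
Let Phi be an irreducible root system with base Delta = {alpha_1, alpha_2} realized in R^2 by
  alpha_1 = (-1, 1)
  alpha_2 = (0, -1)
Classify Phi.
Compute the Cartan integers a_ij = 2(alpha_i, alpha_j)/(alpha_j, alpha_j); the resulting 2x2 Cartan matrix is
[[2, -2], [-1, 2]].
The roots have two lengths (squared-length ratio 2:1); the short ones are alpha_{2}. The associated Dynkin diagram is a chain of 2 nodes with a double edge at one end; the terminal node there is the unique short simple root (B_2), so the type is B_2 (the algebra so(5)).

B_2 (so(5))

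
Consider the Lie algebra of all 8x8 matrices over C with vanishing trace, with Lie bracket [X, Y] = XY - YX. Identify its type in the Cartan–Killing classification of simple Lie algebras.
This is sl(8), which has dimension 8^2 - 1 = 63 and rank 8 - 1 = 7 (a Cartan subalgebra is the diagonal traceless matrices). In the classification of classical Lie algebras, the special linear algebra sl(n+1) has type A_n; here n = 7, so the Dynkin diagram is a chain of 7 nodes with single edges (A_7). Hence the type is A_7.

type A_7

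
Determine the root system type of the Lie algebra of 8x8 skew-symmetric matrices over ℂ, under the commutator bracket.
This is so(8) with 8 even, which has dimension 8(8-1)/2 = 28 and rank 8/2 = 4. In the classification of classical Lie algebras, the orthogonal algebra so(2n) in an even number of variables has type D_n; here n = 4, so the Dynkin diagram is a chain of 2 nodes with a fork of two nodes at one end (D_4). Hence the type is D_4.

D_4 (so(8))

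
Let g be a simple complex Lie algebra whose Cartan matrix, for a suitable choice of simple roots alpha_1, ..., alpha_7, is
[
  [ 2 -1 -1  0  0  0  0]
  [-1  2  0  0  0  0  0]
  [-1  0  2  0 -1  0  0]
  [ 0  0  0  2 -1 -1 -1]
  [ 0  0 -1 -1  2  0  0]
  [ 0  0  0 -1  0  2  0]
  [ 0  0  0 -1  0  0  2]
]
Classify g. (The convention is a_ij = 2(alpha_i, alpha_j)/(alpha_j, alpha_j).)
D_7

The matrix has rank 7 with 2's on the diagonal. Reading the off-diagonal entries as Dynkin edges (a single edge where a_ij = a_ji = -1; a double or triple edge where a_ij * a_ji = 2 or 3), the diagram is a chain of 5 nodes with a fork of two nodes at one end (D_7). One simple-root ordering that puts it in standard form is (alpha_2, alpha_1, alpha_3, alpha_5, alpha_4, alpha_6, alpha_7). So the algebra is type D_7, i.e. so(14).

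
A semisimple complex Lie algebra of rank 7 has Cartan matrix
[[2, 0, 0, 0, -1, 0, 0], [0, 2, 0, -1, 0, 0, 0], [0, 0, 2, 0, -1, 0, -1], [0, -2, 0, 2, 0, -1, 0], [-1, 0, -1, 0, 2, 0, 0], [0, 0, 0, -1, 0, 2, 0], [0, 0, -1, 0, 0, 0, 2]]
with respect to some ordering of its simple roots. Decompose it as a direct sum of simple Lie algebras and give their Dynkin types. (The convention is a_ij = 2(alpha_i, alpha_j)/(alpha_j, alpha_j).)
A_4 + B_3

The diagram associated to this matrix has two connected components: the simple roots {alpha_1, alpha_3, alpha_5, alpha_7} form a chain of 4 nodes with single edges (A_4), and {alpha_2, alpha_4, alpha_6} form a chain of 3 nodes with a double edge at one end; the terminal node there is the unique short simple root (B_3). A semisimple Lie algebra decomposes uniquely as the direct sum of simple ideals, one per connected component of its Dynkin diagram, so g ≅ A_4 ⊕ B_3 (dimension 24 + 21 = 45).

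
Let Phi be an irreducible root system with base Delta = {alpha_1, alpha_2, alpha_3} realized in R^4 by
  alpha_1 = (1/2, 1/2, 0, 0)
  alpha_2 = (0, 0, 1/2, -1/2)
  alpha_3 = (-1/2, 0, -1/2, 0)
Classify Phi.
A_3

Compute the Cartan integers a_ij = 2(alpha_i, alpha_j)/(alpha_j, alpha_j); the resulting 3x3 Cartan matrix is
[[2, 0, -1], [0, 2, -1], [-1, -1, 2]].
All simple roots have the same length, so the diagram is simply laced. The associated Dynkin diagram is a chain of 3 nodes with single edges (A_3), so the type is A_3 (the algebra sl(4)).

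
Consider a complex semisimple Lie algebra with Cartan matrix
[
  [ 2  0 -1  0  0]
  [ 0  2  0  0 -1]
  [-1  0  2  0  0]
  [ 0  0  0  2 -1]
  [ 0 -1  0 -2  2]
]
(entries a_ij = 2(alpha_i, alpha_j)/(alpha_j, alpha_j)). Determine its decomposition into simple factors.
type A_2 ⊕ type B_3

The diagram associated to this matrix has two connected components: the simple roots {alpha_1, alpha_3} form a chain of 2 nodes with single edges (A_2), and {alpha_2, alpha_4, alpha_5} form a chain of 3 nodes with a double edge at one end; the terminal node there is the unique short simple root (B_3). A semisimple Lie algebra decomposes uniquely as the direct sum of simple ideals, one per connected component of its Dynkin diagram, so g ≅ A_2 ⊕ B_3 (dimension 8 + 21 = 29).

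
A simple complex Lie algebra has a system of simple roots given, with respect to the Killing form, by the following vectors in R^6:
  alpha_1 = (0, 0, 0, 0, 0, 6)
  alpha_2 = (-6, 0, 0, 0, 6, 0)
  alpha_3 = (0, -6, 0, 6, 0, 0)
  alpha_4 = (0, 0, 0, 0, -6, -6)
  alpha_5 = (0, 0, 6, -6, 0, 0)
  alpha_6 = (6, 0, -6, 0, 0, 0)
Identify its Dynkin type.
Compute the Cartan integers a_ij = 2(alpha_i, alpha_j)/(alpha_j, alpha_j); the resulting 6x6 Cartan matrix is
[[2, 0, 0, -1, 0, 0], [0, 2, 0, -1, 0, -1], [0, 0, 2, 0, -1, 0], [-2, -1, 0, 2, 0, 0], [0, 0, -1, 0, 2, -1], [0, -1, 0, 0, -1, 2]].
The roots have two lengths (squared-length ratio 2:1); the short ones are alpha_{1}. The associated Dynkin diagram is a chain of 6 nodes with a double edge at one end; the terminal node there is the unique short simple root (B_6), so the type is B_6 (the algebra so(13)).

B_6 (so(13))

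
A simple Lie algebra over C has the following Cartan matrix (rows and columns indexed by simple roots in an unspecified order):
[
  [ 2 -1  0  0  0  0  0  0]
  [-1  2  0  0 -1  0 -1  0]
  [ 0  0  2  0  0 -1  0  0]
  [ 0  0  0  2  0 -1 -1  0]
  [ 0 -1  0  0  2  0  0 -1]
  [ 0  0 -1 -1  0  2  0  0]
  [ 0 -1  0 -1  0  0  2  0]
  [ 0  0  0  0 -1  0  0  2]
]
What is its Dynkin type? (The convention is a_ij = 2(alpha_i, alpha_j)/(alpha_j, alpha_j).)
The matrix has rank 8 with 2's on the diagonal. Reading the off-diagonal entries as Dynkin edges (a single edge where a_ij = a_ji = -1; a double or triple edge where a_ij * a_ji = 2 or 3), the diagram is a chain of 7 nodes with one extra node attached to the third node from one end (E_8). One simple-root ordering that puts it in standard form is (alpha_8, alpha_1, alpha_5, alpha_2, alpha_7, alpha_4, alpha_6, alpha_3). So the algebra is type E_8.

E_8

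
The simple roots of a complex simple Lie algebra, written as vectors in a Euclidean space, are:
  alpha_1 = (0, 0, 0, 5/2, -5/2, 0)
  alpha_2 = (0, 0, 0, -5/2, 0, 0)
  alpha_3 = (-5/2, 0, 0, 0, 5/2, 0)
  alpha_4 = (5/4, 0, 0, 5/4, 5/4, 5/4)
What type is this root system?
Compute the Cartan integers a_ij = 2(alpha_i, alpha_j)/(alpha_j, alpha_j); the resulting 4x4 Cartan matrix is
[[2, -2, -1, 0], [-1, 2, 0, -1], [-1, 0, 2, 0], [0, -1, 0, 2]].
The roots have two lengths (squared-length ratio 2:1); the short ones are alpha_{2,4}. The associated Dynkin diagram is a chain of 4 nodes with a double edge between the middle two (F_4), so the type is F_4.

F4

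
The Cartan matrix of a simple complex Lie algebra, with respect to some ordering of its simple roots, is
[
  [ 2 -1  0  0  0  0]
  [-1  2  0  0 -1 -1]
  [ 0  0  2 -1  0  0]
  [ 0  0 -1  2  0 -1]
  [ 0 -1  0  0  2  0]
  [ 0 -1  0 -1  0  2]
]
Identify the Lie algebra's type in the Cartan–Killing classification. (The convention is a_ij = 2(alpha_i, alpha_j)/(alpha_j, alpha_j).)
The matrix has rank 6 with 2's on the diagonal. Reading the off-diagonal entries as Dynkin edges (a single edge where a_ij = a_ji = -1; a double or triple edge where a_ij * a_ji = 2 or 3), the diagram is a chain of 4 nodes with a fork of two nodes at one end (D_6). One simple-root ordering that puts it in standard form is (alpha_3, alpha_4, alpha_6, alpha_2, alpha_1, alpha_5). So the algebra is type D_6, i.e. so(12).

D6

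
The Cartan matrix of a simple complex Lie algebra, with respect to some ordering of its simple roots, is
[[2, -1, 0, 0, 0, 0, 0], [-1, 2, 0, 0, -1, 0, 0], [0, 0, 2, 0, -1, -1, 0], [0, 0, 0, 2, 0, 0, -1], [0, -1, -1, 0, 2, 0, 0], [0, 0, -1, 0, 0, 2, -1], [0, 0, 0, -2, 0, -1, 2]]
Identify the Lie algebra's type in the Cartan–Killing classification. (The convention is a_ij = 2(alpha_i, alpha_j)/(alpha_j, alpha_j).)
The matrix has rank 7 with 2's on the diagonal. Reading the off-diagonal entries as Dynkin edges (a single edge where a_ij = a_ji = -1; a double or triple edge where a_ij * a_ji = 2 or 3), the diagram is a chain of 7 nodes with a double edge at one end; the terminal node there is the unique short simple root (B_7). One simple-root ordering that puts it in standard form is (alpha_1, alpha_2, alpha_5, alpha_3, alpha_6, alpha_7, alpha_4). So the algebra is type B_7, i.e. so(15).

B_7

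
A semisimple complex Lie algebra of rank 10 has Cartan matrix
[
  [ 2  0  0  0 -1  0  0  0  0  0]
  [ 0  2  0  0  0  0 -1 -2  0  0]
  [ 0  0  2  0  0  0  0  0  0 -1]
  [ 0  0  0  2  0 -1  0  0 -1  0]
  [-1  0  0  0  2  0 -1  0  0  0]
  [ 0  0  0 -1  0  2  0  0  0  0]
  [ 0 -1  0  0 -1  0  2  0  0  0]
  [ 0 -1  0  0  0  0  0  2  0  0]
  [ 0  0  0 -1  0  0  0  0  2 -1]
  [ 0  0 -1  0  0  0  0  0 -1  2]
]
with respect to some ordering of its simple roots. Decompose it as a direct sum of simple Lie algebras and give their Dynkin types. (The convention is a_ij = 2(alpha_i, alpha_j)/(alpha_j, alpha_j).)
The diagram associated to this matrix has two connected components: the simple roots {alpha_3, alpha_4, alpha_6, alpha_9, alpha_10} form a chain of 5 nodes with single edges (A_5), and {alpha_1, alpha_2, alpha_5, alpha_7, alpha_8} form a chain of 5 nodes with a double edge at one end; the terminal node there is the unique short simple root (B_5). A semisimple Lie algebra decomposes uniquely as the direct sum of simple ideals, one per connected component of its Dynkin diagram, so g ≅ A_5 ⊕ B_5 (dimension 35 + 55 = 90).

A_5 (sl(6)) + B_5 (so(11))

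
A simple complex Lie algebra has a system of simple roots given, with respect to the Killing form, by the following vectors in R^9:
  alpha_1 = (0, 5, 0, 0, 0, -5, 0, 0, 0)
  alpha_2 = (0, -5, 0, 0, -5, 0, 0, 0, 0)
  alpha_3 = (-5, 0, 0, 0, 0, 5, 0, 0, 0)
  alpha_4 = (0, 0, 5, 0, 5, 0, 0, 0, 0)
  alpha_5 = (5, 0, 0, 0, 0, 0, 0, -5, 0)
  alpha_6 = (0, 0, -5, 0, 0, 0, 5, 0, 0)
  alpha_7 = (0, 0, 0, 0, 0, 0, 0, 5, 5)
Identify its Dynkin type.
A_7

Compute the Cartan integers a_ij = 2(alpha_i, alpha_j)/(alpha_j, alpha_j); the resulting 7x7 Cartan matrix is
[[2, -1, -1, 0, 0, 0, 0], [-1, 2, 0, -1, 0, 0, 0], [-1, 0, 2, 0, -1, 0, 0], [0, -1, 0, 2, 0, -1, 0], [0, 0, -1, 0, 2, 0, -1], [0, 0, 0, -1, 0, 2, 0], [0, 0, 0, 0, -1, 0, 2]].
All simple roots have the same length, so the diagram is simply laced. The associated Dynkin diagram is a chain of 7 nodes with single edges (A_7), so the type is A_7 (the algebra sl(8)).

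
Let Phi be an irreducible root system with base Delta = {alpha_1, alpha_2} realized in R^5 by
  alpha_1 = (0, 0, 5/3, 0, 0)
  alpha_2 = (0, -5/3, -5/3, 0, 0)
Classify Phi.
B_2

Compute the Cartan integers a_ij = 2(alpha_i, alpha_j)/(alpha_j, alpha_j); the resulting 2x2 Cartan matrix is
[[2, -1], [-2, 2]].
The roots have two lengths (squared-length ratio 2:1); the short ones are alpha_{1}. The associated Dynkin diagram is a chain of 2 nodes with a double edge at one end; the terminal node there is the unique short simple root (B_2), so the type is B_2 (the algebra so(5)).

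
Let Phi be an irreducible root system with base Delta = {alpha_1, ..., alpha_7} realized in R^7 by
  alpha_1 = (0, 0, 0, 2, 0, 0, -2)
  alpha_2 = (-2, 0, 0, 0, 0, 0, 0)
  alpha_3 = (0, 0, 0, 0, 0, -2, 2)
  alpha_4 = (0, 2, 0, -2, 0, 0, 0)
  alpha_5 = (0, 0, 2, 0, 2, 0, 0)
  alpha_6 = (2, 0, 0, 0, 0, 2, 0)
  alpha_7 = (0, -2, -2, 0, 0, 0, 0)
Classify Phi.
Compute the Cartan integers a_ij = 2(alpha_i, alpha_j)/(alpha_j, alpha_j); the resulting 7x7 Cartan matrix is
[[2, 0, -1, -1, 0, 0, 0], [0, 2, 0, 0, 0, -1, 0], [-1, 0, 2, 0, 0, -1, 0], [-1, 0, 0, 2, 0, 0, -1], [0, 0, 0, 0, 2, 0, -1], [0, -2, -1, 0, 0, 2, 0], [0, 0, 0, -1, -1, 0, 2]].
The roots have two lengths (squared-length ratio 2:1); the short ones are alpha_{2}. The associated Dynkin diagram is a chain of 7 nodes with a double edge at one end; the terminal node there is the unique short simple root (B_7), so the type is B_7 (the algebra so(15)).

B_7 (so(15))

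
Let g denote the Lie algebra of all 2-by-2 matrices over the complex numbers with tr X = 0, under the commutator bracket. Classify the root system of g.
A_1

This is sl(2), which has dimension 2^2 - 1 = 3 and rank 2 - 1 = 1 (a Cartan subalgebra is the diagonal traceless matrices). In the classification of classical Lie algebras, the special linear algebra sl(n+1) has type A_n; here n = 1, so the Dynkin diagram is a chain of 1 nodes with single edges (A_1). Hence the type is A_1.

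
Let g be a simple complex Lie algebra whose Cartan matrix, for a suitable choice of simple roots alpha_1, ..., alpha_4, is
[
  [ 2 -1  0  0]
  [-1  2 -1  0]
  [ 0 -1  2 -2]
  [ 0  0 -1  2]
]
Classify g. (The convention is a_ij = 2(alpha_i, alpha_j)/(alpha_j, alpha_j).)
The matrix has rank 4 with 2's on the diagonal. Reading the off-diagonal entries as Dynkin edges (a single edge where a_ij = a_ji = -1; a double or triple edge where a_ij * a_ji = 2 or 3), the diagram is a chain of 4 nodes with a double edge at one end; the terminal node there is the unique short simple root (B_4). One simple-root ordering that puts it in standard form is (alpha_1, alpha_2, alpha_3, alpha_4). So the algebra is type B_4, i.e. so(9).

type B_4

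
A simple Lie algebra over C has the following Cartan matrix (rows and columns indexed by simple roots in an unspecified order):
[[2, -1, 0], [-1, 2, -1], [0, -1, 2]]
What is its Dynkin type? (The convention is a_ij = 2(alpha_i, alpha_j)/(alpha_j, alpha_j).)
A_3 (sl(4))

The matrix has rank 3 with 2's on the diagonal. Reading the off-diagonal entries as Dynkin edges (a single edge where a_ij = a_ji = -1; a double or triple edge where a_ij * a_ji = 2 or 3), the diagram is a chain of 3 nodes with single edges (A_3). One simple-root ordering that puts it in standard form is (alpha_1, alpha_2, alpha_3). So the algebra is type A_3, i.e. sl(4).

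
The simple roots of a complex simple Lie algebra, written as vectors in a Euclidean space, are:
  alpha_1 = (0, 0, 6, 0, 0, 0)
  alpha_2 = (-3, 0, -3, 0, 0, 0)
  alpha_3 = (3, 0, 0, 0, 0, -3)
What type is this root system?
C_3 (sp(6))

Compute the Cartan integers a_ij = 2(alpha_i, alpha_j)/(alpha_j, alpha_j); the resulting 3x3 Cartan matrix is
[[2, -2, 0], [-1, 2, -1], [0, -1, 2]].
The roots have two lengths (squared-length ratio 2:1); the short ones are alpha_{2,3}. The associated Dynkin diagram is a chain of 3 nodes with a double edge at one end; the terminal node there is the unique long simple root (C_3), so the type is C_3 (the algebra sp(6)).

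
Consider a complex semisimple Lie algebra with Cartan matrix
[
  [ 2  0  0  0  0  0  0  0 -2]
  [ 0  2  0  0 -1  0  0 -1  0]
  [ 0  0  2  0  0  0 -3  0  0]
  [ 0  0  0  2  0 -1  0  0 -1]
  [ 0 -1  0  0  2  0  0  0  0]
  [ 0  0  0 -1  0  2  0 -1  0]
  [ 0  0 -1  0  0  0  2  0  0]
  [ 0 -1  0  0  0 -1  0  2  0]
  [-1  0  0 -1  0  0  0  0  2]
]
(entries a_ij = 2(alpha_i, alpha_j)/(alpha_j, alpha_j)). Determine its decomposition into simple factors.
The diagram associated to this matrix has two connected components: the simple roots {alpha_1, alpha_2, alpha_4, alpha_5, alpha_6, alpha_8, alpha_9} form a chain of 7 nodes with a double edge at one end; the terminal node there is the unique long simple root (C_7), and {alpha_3, alpha_7} form two nodes joined by a triple edge (G_2). A semisimple Lie algebra decomposes uniquely as the direct sum of simple ideals, one per connected component of its Dynkin diagram, so g ≅ C_7 ⊕ G_2 (dimension 105 + 14 = 119).

C_7 + G_2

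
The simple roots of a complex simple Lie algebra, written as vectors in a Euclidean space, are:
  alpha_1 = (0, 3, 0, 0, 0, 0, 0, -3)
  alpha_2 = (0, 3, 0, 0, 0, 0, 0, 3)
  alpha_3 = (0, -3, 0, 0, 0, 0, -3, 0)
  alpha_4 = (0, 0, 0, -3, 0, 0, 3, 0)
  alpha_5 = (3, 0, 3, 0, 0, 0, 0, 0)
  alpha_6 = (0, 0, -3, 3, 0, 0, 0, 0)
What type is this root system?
D6

Compute the Cartan integers a_ij = 2(alpha_i, alpha_j)/(alpha_j, alpha_j); the resulting 6x6 Cartan matrix is
[[2, 0, -1, 0, 0, 0], [0, 2, -1, 0, 0, 0], [-1, -1, 2, -1, 0, 0], [0, 0, -1, 2, 0, -1], [0, 0, 0, 0, 2, -1], [0, 0, 0, -1, -1, 2]].
All simple roots have the same length, so the diagram is simply laced. The associated Dynkin diagram is a chain of 4 nodes with a fork of two nodes at one end (D_6), so the type is D_6 (the algebra so(12)).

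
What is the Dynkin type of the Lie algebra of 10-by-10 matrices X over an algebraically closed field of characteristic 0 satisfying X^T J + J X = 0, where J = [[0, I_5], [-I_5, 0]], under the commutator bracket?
This is sp(10), which has dimension 10(10+1)/2 = 55 and rank 10/2 = 5. In the classification of classical Lie algebras, the symplectic algebra sp(2n) has type C_n; here n = 5, so the Dynkin diagram is a chain of 5 nodes with a double edge at one end; the terminal node there is the unique long simple root (C_5). Hence the type is C_5.

C_5 (sp(10))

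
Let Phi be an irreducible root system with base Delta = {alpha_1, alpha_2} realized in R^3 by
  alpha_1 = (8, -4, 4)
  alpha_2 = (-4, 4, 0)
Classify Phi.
Compute the Cartan integers a_ij = 2(alpha_i, alpha_j)/(alpha_j, alpha_j); the resulting 2x2 Cartan matrix is
[[2, -3], [-1, 2]].
The roots have two lengths (squared-length ratio 3:1); the short ones are alpha_{2}. The associated Dynkin diagram is two nodes joined by a triple edge (G_2), so the type is G_2.

type G_2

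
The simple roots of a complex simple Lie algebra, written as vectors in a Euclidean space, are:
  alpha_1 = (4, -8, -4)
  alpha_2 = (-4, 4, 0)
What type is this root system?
Compute the Cartan integers a_ij = 2(alpha_i, alpha_j)/(alpha_j, alpha_j); the resulting 2x2 Cartan matrix is
[[2, -3], [-1, 2]].
The roots have two lengths (squared-length ratio 3:1); the short ones are alpha_{2}. The associated Dynkin diagram is two nodes joined by a triple edge (G_2), so the type is G_2.

type G_2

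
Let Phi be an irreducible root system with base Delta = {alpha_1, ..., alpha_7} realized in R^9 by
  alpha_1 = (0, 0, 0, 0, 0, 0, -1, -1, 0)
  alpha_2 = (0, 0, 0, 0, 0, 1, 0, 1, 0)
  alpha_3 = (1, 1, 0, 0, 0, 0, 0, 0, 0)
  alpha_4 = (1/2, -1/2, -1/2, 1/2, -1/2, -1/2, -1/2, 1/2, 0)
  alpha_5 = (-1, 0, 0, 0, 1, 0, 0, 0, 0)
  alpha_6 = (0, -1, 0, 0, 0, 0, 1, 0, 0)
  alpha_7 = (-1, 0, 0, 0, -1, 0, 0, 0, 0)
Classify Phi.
E_7

Compute the Cartan integers a_ij = 2(alpha_i, alpha_j)/(alpha_j, alpha_j); the resulting 7x7 Cartan matrix is
[[2, -1, 0, 0, 0, -1, 0], [-1, 2, 0, 0, 0, 0, 0], [0, 0, 2, 0, -1, -1, -1], [0, 0, 0, 2, -1, 0, 0], [0, 0, -1, -1, 2, 0, 0], [-1, 0, -1, 0, 0, 2, 0], [0, 0, -1, 0, 0, 0, 2]].
All simple roots have the same length, so the diagram is simply laced. The associated Dynkin diagram is a chain of 6 nodes with one extra node attached to the third node from one end (E_7), so the type is E_7.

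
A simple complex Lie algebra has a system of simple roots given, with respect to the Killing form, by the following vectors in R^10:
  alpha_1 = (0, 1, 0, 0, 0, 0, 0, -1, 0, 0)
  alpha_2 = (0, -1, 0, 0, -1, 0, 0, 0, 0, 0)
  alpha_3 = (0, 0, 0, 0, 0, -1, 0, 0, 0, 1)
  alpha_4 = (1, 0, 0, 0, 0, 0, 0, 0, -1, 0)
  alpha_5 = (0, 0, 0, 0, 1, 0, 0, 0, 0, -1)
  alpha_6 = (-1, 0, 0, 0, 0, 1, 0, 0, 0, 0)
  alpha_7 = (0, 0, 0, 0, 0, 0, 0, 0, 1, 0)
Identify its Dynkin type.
Compute the Cartan integers a_ij = 2(alpha_i, alpha_j)/(alpha_j, alpha_j); the resulting 7x7 Cartan matrix is
[[2, -1, 0, 0, 0, 0, 0], [-1, 2, 0, 0, -1, 0, 0], [0, 0, 2, 0, -1, -1, 0], [0, 0, 0, 2, 0, -1, -2], [0, -1, -1, 0, 2, 0, 0], [0, 0, -1, -1, 0, 2, 0], [0, 0, 0, -1, 0, 0, 2]].
The roots have two lengths (squared-length ratio 2:1); the short ones are alpha_{7}. The associated Dynkin diagram is a chain of 7 nodes with a double edge at one end; the terminal node there is the unique short simple root (B_7), so the type is B_7 (the algebra so(15)).

B_7 (so(15))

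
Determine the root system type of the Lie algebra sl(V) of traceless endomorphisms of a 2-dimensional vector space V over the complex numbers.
type A_1

This is sl(2), which has dimension 2^2 - 1 = 3 and rank 2 - 1 = 1 (a Cartan subalgebra is the diagonal traceless matrices). In the classification of classical Lie algebras, the special linear algebra sl(n+1) has type A_n; here n = 1, so the Dynkin diagram is a chain of 1 nodes with single edges (A_1). Hence the type is A_1.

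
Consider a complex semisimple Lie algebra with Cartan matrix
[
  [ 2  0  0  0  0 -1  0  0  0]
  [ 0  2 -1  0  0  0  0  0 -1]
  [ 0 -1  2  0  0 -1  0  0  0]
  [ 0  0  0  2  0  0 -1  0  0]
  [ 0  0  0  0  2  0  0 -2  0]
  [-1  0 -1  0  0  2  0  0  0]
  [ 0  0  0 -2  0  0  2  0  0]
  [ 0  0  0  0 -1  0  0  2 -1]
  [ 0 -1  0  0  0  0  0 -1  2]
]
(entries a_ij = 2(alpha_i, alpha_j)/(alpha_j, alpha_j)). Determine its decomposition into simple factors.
B_2 ⊕ C_7

The diagram associated to this matrix has two connected components: the simple roots {alpha_4, alpha_7} form a chain of 2 nodes with a double edge at one end; the terminal node there is the unique short simple root (B_2), and {alpha_1, alpha_2, alpha_3, alpha_5, alpha_6, alpha_8, alpha_9} form a chain of 7 nodes with a double edge at one end; the terminal node there is the unique long simple root (C_7). A semisimple Lie algebra decomposes uniquely as the direct sum of simple ideals, one per connected component of its Dynkin diagram, so g ≅ B_2 ⊕ C_7 (dimension 10 + 105 = 115).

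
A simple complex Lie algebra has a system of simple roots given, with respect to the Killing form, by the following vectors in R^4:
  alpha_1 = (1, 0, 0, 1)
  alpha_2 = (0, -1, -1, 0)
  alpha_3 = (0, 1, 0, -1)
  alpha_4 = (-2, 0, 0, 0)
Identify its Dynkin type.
Compute the Cartan integers a_ij = 2(alpha_i, alpha_j)/(alpha_j, alpha_j); the resulting 4x4 Cartan matrix is
[[2, 0, -1, -1], [0, 2, -1, 0], [-1, -1, 2, 0], [-2, 0, 0, 2]].
The roots have two lengths (squared-length ratio 2:1); the short ones are alpha_{1,2,3}. The associated Dynkin diagram is a chain of 4 nodes with a double edge at one end; the terminal node there is the unique long simple root (C_4), so the type is C_4 (the algebra sp(8)).

type C_4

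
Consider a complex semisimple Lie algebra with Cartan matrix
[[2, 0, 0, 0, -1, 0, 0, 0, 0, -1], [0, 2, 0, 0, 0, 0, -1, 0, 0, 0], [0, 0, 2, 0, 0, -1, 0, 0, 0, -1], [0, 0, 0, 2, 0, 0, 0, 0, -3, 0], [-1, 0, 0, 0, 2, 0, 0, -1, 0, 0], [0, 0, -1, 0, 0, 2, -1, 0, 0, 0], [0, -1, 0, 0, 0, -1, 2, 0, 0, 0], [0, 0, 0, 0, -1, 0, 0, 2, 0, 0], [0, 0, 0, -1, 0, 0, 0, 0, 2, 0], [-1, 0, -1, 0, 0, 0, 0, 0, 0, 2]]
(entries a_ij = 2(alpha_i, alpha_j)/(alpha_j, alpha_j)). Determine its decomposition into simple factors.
The diagram associated to this matrix has two connected components: the simple roots {alpha_1, alpha_2, alpha_3, alpha_5, alpha_6, alpha_7, alpha_8, alpha_10} form a chain of 8 nodes with single edges (A_8), and {alpha_4, alpha_9} form two nodes joined by a triple edge (G_2). A semisimple Lie algebra decomposes uniquely as the direct sum of simple ideals, one per connected component of its Dynkin diagram, so g ≅ A_8 ⊕ G_2 (dimension 80 + 14 = 94).

A_8 ⊕ G_2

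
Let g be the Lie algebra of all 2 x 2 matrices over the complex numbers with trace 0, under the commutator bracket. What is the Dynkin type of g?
A_1

This is sl(2), which has dimension 2^2 - 1 = 3 and rank 2 - 1 = 1 (a Cartan subalgebra is the diagonal traceless matrices). In the classification of classical Lie algebras, the special linear algebra sl(n+1) has type A_n; here n = 1, so the Dynkin diagram is a chain of 1 nodes with single edges (A_1). Hence the type is A_1.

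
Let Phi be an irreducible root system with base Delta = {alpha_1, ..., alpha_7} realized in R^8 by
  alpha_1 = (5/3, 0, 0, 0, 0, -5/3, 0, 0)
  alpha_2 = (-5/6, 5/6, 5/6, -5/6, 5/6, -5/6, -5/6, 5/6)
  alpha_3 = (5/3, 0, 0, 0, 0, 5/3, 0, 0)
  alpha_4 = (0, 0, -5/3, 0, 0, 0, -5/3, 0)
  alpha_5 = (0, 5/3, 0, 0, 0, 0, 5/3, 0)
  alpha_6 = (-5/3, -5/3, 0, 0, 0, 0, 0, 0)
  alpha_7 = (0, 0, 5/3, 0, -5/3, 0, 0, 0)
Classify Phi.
Compute the Cartan integers a_ij = 2(alpha_i, alpha_j)/(alpha_j, alpha_j); the resulting 7x7 Cartan matrix is
[[2, 0, 0, 0, 0, -1, 0], [0, 2, -1, 0, 0, 0, 0], [0, -1, 2, 0, 0, -1, 0], [0, 0, 0, 2, -1, 0, -1], [0, 0, 0, -1, 2, -1, 0], [-1, 0, -1, 0, -1, 2, 0], [0, 0, 0, -1, 0, 0, 2]].
All simple roots have the same length, so the diagram is simply laced. The associated Dynkin diagram is a chain of 6 nodes with one extra node attached to the third node from one end (E_7), so the type is E_7.

E7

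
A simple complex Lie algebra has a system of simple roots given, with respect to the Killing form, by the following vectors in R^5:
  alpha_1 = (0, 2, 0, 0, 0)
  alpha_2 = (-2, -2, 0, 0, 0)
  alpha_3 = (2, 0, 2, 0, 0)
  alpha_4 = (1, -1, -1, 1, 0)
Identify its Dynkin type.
F_4

Compute the Cartan integers a_ij = 2(alpha_i, alpha_j)/(alpha_j, alpha_j); the resulting 4x4 Cartan matrix is
[[2, -1, 0, -1], [-2, 2, -1, 0], [0, -1, 2, 0], [-1, 0, 0, 2]].
The roots have two lengths (squared-length ratio 2:1); the short ones are alpha_{1,4}. The associated Dynkin diagram is a chain of 4 nodes with a double edge between the middle two (F_4), so the type is F_4.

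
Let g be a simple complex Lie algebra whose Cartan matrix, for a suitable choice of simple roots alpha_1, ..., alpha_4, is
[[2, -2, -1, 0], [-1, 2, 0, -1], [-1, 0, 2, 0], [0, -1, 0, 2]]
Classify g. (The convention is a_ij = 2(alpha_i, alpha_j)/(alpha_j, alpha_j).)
The matrix has rank 4 with 2's on the diagonal. Reading the off-diagonal entries as Dynkin edges (a single edge where a_ij = a_ji = -1; a double or triple edge where a_ij * a_ji = 2 or 3), the diagram is a chain of 4 nodes with a double edge between the middle two (F_4). One simple-root ordering that puts it in standard form is (alpha_3, alpha_1, alpha_2, alpha_4). So the algebra is type F_4.

F4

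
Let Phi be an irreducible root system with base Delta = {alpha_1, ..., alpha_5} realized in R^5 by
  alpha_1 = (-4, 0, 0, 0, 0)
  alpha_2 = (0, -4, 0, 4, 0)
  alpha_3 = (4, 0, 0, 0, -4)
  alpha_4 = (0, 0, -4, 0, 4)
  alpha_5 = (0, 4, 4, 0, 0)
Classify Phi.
Compute the Cartan integers a_ij = 2(alpha_i, alpha_j)/(alpha_j, alpha_j); the resulting 5x5 Cartan matrix is
[[2, 0, -1, 0, 0], [0, 2, 0, 0, -1], [-2, 0, 2, -1, 0], [0, 0, -1, 2, -1], [0, -1, 0, -1, 2]].
The roots have two lengths (squared-length ratio 2:1); the short ones are alpha_{1}. The associated Dynkin diagram is a chain of 5 nodes with a double edge at one end; the terminal node there is the unique short simple root (B_5), so the type is B_5 (the algebra so(11)).

type B_5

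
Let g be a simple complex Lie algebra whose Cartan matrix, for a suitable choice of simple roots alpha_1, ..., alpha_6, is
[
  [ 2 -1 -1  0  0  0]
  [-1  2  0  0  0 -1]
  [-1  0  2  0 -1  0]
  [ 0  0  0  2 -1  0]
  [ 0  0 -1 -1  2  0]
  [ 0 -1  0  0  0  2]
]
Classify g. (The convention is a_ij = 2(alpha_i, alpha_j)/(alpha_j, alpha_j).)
A_6

The matrix has rank 6 with 2's on the diagonal. Reading the off-diagonal entries as Dynkin edges (a single edge where a_ij = a_ji = -1; a double or triple edge where a_ij * a_ji = 2 or 3), the diagram is a chain of 6 nodes with single edges (A_6). One simple-root ordering that puts it in standard form is (alpha_6, alpha_2, alpha_1, alpha_3, alpha_5, alpha_4). So the algebra is type A_6, i.e. sl(7).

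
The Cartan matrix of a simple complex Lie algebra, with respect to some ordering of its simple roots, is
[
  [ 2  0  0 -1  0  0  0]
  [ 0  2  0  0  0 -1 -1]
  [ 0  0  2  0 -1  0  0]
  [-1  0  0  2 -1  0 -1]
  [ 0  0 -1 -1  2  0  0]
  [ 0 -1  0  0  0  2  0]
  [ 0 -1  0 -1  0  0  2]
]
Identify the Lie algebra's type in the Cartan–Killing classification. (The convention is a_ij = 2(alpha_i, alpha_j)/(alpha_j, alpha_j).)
The matrix has rank 7 with 2's on the diagonal. Reading the off-diagonal entries as Dynkin edges (a single edge where a_ij = a_ji = -1; a double or triple edge where a_ij * a_ji = 2 or 3), the diagram is a chain of 6 nodes with one extra node attached to the third node from one end (E_7). One simple-root ordering that puts it in standard form is (alpha_3, alpha_1, alpha_5, alpha_4, alpha_7, alpha_2, alpha_6). So the algebra is type E_7.

E7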